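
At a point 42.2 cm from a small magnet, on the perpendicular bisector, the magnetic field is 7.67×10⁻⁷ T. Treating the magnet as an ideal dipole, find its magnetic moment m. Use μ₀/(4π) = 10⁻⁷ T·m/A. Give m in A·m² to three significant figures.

m ≈ 0.576 A·m²

In the equatorial plane B = (μ₀/4π)·m/r³, so m = Br³·4π/(μ₀).
m = (7.67×10⁻⁷)·(0.422)³ / (10⁻⁷) = 0.5764 A·m².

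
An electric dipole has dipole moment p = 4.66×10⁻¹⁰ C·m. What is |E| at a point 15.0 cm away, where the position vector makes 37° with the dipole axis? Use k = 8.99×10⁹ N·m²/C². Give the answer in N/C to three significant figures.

At angle θ the dipole field magnitude is E = (kp/r³)·√(1 + 3cos²θ).
kp/r³ = (8.99×10⁹)(4.66×10⁻¹⁰) / (0.150)³ = 1241 N/C.
√(1 + 3cos²37°) = √(1 + 3·0.6378) = √2.9135 ≈ 1.7069.
E ≈ 1241 × 1.707 = 2119 N/C.

E ≈ 2120 N/C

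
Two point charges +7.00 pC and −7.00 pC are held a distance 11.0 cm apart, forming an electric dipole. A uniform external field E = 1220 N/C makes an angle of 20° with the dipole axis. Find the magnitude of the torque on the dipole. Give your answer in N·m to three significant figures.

τ ≈ 3.21×10⁻¹⁰ N·m

Dipole moment p = qd = (7.00×10⁻¹² C)(0.110 m) = 7.70×10⁻¹³ C·m.
Torque on an electric dipole: τ = pE sinθ.
τ = (7.70×10⁻¹³)(1220)·sin20° = 3.213×10⁻¹⁰ N·m.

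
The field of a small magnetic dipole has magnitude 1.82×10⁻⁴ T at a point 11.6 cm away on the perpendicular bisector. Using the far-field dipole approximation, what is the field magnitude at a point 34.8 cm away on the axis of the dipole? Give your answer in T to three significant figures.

Dipole fields scale as 1/r³ in the far field.
The axial field is twice the equatorial field at the same r, so the geometry factor is 2/1.
B₂ = B₁ · (2/1) · (r₁/r₂)³ = 1.82×10⁻⁴ · 2 · (11.6/34.8)³.
(r₁/r₂)³ = (0.3333)³ = 0.03704.
B₂ ≈ 1.348×10⁻⁵ T.

B ≈ 1.35×10⁻⁵ T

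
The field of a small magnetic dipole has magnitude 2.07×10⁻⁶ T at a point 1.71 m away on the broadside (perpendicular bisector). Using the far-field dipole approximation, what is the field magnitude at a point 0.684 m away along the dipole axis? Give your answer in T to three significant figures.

Dipole fields scale as 1/r³ in the far field.
The axial field is twice the equatorial field at the same r, so the geometry factor is 2/1.
B₂ = B₁ · (2/1) · (r₁/r₂)³ = 2.07×10⁻⁶ · 2 · (1.71/0.684)³.
(r₁/r₂)³ = (2.5)³ = 15.62.
B₂ ≈ 6.469×10⁻⁵ T.

B ≈ 6.47×10⁻⁵ T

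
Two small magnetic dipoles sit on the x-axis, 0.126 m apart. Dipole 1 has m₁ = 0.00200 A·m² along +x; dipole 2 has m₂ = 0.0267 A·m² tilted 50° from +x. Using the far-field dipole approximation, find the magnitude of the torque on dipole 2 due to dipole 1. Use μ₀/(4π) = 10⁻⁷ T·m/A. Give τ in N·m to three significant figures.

τ ≈ 4.09×10⁻⁹ N·m

Dipole B is on the axis of dipole A, so B₁ there is axial: B₁ = (μ₀/4π)·2m₁/r³ along +x.
B₁ = 2(10⁻⁷)(0.00200)/(0.126)³ = 2.000×10⁻⁷ T.
τ = m₂ B₁ sinθ.
τ = (0.0267)(2.000×10⁻⁷)·sin50° = 4.090×10⁻⁹ N·m.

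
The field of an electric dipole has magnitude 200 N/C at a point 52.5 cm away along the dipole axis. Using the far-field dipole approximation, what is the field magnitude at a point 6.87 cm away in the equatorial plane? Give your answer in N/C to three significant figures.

E ≈ 4.46×10⁴ N/C

Dipole fields scale as 1/r³ in the far field.
The axial field is twice the equatorial field at the same r, so the geometry factor is 1/2.
E₂ = E₁ · (1/2) · (r₁/r₂)³ = 200 · 0.5 · (52.5/6.87)³.
(r₁/r₂)³ = (7.642)³ = 446.3.
E₂ ≈ 4.463×10⁴ N/C.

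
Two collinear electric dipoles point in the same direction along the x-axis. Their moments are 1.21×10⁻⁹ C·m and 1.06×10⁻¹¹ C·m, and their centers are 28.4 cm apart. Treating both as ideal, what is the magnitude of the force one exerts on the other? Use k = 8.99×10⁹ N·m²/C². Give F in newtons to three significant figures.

On-axis field of dipole 1 at distance r: E = 2kp₁/r³. Force on dipole 2 is F = p₂·dE/dr (gradient along axis).
dE/dr = −6kp₁/r⁴, so |F| = 6kp₁p₂/r⁴ (attractive for aligned moments).
F = 6(8.99×10⁹)(1.21×10⁻⁹)(1.06×10⁻¹¹)/(0.284)⁴ = 1.063×10⁻⁷ N.

F ≈ 1.06×10⁻⁷ N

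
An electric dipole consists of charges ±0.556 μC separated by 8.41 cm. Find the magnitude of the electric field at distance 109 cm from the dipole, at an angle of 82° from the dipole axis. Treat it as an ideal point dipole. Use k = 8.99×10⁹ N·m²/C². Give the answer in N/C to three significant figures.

Dipole moment p = qd = (5.56×10⁻⁷ C)(0.0841 m) = 4.676×10⁻⁸ C·m.
At angle θ the dipole field magnitude is E = (kp/r³)·√(1 + 3cos²θ).
kp/r³ = (8.99×10⁹)(4.676×10⁻⁸) / (1.09)³ = 324.6 N/C.
√(1 + 3cos²82°) = √(1 + 3·0.0194) = √1.0581 ≈ 1.0286.
E ≈ 324.6 × 1.029 = 333.9 N/C.

E ≈ 334 N/C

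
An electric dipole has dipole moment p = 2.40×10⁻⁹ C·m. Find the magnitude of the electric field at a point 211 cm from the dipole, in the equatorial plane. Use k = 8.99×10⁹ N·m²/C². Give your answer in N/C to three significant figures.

In the equatorial plane E = kp/r³.
E = (8.99×10⁹)(2.40×10⁻⁹) / (2.11)³ = 2.297 N/C.

E ≈ 2.30 N/C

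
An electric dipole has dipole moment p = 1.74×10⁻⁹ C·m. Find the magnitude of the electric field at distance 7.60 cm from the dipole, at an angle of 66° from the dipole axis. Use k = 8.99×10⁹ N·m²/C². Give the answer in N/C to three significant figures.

At angle θ the dipole field magnitude is E = (kp/r³)·√(1 + 3cos²θ).
kp/r³ = (8.99×10⁹)(1.74×10⁻⁹) / (0.0760)³ = 3.563×10⁴ N/C.
√(1 + 3cos²66°) = √(1 + 3·0.1654) = √1.4963 ≈ 1.2232.
E ≈ 3.563×10⁴ × 1.223 = 4.359×10⁴ N/C.

E ≈ 4.36×10⁴ N/C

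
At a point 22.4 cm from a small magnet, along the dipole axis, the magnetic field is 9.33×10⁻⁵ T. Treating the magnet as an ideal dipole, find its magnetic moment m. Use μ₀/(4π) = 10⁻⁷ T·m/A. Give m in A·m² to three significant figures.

m ≈ 5.24 A·m²

On axis B = (μ₀/4π)·2m/r³, so m = Br³·4π/(μ₀·2).
m = (9.33×10⁻⁵)·(0.224)³ / (2·10⁻⁷) = 5.243 A·m².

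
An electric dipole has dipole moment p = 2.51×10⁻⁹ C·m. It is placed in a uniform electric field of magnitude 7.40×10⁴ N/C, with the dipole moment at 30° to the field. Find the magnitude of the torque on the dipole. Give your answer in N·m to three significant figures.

Torque on an electric dipole: τ = pE sinθ.
τ = (2.51×10⁻⁹)(7.40×10⁴)·sin30° = 9.287×10⁻⁵ N·m.

τ ≈ 9.29×10⁻⁵ N·m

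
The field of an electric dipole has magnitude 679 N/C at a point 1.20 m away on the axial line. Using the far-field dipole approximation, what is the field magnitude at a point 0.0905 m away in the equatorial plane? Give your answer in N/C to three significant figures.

Dipole fields scale as 1/r³ in the far field.
The axial field is twice the equatorial field at the same r, so the geometry factor is 1/2.
E₂ = E₁ · (1/2) · (r₁/r₂)³ = 679 · 0.5 · (1.20/0.0905)³.
(r₁/r₂)³ = (13.26)³ = 2331.
E₂ ≈ 7.915×10⁵ N/C.

E ≈ 7.91×10⁵ N/C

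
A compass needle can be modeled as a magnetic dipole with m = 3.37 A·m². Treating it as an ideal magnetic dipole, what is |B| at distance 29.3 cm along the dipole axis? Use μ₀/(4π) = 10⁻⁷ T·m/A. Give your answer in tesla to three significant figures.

On axis B = (μ₀/4π)·2m/r³.
B = 2·(10⁻⁷)·(3.37) / (0.293)³ = 2.680×10⁻⁵ T.

B ≈ 2.68×10⁻⁵ T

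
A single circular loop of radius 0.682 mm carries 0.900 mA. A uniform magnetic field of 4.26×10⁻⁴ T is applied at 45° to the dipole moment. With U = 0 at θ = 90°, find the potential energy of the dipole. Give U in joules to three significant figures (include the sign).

U ≈ -3.96×10⁻¹³ J

Magnetic moment m = IA = Iπa² = (9.00×10⁻⁴)·π·(6.82×10⁻⁴)² = 1.315×10⁻⁹ A·m².
U = −m·B = −mB cosθ.
U = −(1.315×10⁻⁹)(4.26×10⁻⁴)·cos45° = -3.961×10⁻¹³ J.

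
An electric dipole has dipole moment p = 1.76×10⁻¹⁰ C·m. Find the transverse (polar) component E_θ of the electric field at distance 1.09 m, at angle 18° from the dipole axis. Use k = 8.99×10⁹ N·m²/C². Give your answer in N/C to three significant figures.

For a dipole, E_θ = (kp sinθ)/r³.
kp/r³ = (8.99×10⁹)(1.76×10⁻¹⁰)/(1.09)³ = 1.222 N/C.
E_θ = 1.222·sin18° = 0.3776 N/C.

E_θ ≈ 0.378 N/C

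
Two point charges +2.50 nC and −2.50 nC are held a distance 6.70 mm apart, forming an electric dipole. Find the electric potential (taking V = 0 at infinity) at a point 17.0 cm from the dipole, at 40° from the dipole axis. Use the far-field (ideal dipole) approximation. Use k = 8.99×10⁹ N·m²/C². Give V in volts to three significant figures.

Dipole moment p = qd = (2.50×10⁻⁹ C)(0.00670 m) = 1.675×10⁻¹¹ C·m.
The dipole potential is V = kp cosθ / r².
V = (8.99×10⁹)(1.675×10⁻¹¹)·cos40° / (0.170)² = 3.991 V.

V ≈ 3.99 V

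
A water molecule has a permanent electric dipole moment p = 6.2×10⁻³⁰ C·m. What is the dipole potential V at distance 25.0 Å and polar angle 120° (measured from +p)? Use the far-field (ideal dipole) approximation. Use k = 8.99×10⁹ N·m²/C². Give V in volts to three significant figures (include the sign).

V ≈ -0.00446 V

The dipole potential is V = kp cosθ / r².
V = (8.99×10⁹)(6.20×10⁻³⁰)·cos120° / (2.50×10⁻⁹)² = -0.004459 V.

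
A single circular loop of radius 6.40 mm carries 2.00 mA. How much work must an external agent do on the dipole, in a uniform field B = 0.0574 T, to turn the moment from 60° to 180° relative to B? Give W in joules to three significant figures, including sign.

W ≈ 2.22×10⁻⁸ J

Magnetic moment m = IA = Iπa² = (0.00200)·π·(0.00640)² = 2.574×10⁻⁷ A·m².
W_ext = ΔU = −mB cosθ₂ + mB cosθ₁ = mB(cosθ₁ − cosθ₂).
W = (2.574×10⁻⁷)(0.0574)·(cos60° − cos180°) = (1.477×10⁻⁸)·(+1.5000) = 2.216×10⁻⁸ J.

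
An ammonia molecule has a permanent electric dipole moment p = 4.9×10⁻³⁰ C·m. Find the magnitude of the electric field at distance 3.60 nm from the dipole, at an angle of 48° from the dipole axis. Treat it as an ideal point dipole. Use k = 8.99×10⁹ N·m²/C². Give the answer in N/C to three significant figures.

At angle θ the dipole field magnitude is E = (kp/r³)·√(1 + 3cos²θ).
kp/r³ = (8.99×10⁹)(4.90×10⁻³⁰) / (3.60×10⁻⁹)³ = 9.442×10⁵ N/C.
√(1 + 3cos²48°) = √(1 + 3·0.4477) = √2.3432 ≈ 1.5308.
E ≈ 9.442×10⁵ × 1.531 = 1.445×10⁶ N/C.

E ≈ 1.45×10⁶ N/C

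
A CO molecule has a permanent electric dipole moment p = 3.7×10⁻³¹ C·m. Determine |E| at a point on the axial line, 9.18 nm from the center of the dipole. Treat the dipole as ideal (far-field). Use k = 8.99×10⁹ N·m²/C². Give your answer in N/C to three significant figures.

On the dipole axis E = 2kp/r³.
E = 2·(8.99×10⁹)(3.70×10⁻³¹) / (9.18×10⁻⁹)³ = 8599 N/C.

E ≈ 8600 N/C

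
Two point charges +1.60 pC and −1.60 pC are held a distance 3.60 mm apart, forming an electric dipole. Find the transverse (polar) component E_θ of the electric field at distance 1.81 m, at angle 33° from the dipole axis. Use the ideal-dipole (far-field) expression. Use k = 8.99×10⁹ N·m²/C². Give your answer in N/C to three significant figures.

E_θ ≈ 4.76×10⁻⁶ N/C

Dipole moment p = qd = (1.60×10⁻¹² C)(0.00360 m) = 5.76×10⁻¹⁵ C·m.
For a dipole, E_θ = (kp sinθ)/r³.
kp/r³ = (8.99×10⁹)(5.76×10⁻¹⁵)/(1.81)³ = 8.733×10⁻⁶ N/C.
E_θ = 8.733×10⁻⁶·sin33° = 4.756×10⁻⁶ N/C.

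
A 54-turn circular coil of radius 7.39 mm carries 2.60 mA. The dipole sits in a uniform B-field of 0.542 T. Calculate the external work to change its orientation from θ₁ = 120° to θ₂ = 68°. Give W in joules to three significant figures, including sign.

W ≈ -1.14×10⁻⁵ J

m = NIA = NIπa² = 54·(0.00260)·π·(0.00739)² = 2.409×10⁻⁵ A·m².
W_ext = ΔU = −mB cosθ₂ + mB cosθ₁ = mB(cosθ₁ − cosθ₂).
W = (2.409×10⁻⁵)(0.542)·(cos120° − cos68°) = (1.306×10⁻⁵)·(-0.8746) = -1.142×10⁻⁵ J.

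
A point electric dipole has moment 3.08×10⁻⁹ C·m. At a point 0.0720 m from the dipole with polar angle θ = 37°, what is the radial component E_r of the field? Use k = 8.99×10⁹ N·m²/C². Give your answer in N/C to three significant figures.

For a dipole, E_r = (2kp cosθ)/r³.
kp/r³ = (8.99×10⁹)(3.08×10⁻⁹)/(0.0720)³ = 7.418×10⁴ N/C.
E_r = 2·7.418×10⁴·cos37° = 1.185×10⁵ N/C.

E_r ≈ 1.18×10⁵ N/C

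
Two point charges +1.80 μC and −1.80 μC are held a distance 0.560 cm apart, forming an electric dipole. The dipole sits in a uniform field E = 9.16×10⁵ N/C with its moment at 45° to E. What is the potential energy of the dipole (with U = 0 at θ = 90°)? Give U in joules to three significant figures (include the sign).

Dipole moment p = qd = (1.80×10⁻⁶ C)(0.00560 m) = 1.008×10⁻⁸ C·m.
U = −p·E = −pE cosθ.
U = −(1.008×10⁻⁸)(9.16×10⁵)·cos45° = -0.006529 J.

U ≈ -0.00653 J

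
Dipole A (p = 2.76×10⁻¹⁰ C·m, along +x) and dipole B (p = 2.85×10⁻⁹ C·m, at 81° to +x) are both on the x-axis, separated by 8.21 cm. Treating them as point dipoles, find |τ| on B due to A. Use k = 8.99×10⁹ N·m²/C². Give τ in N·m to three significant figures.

τ ≈ 2.52×10⁻⁵ N·m

The second dipole sits on the axis of the first, so the field there is axial: E₁ = 2kp₁/r³ along +x.
E₁ = 2(8.99×10⁹)(2.76×10⁻¹⁰)/(0.0821)³ = 8967 N/C.
Torque on the second dipole: τ = p₂ E₁ sinθ.
τ = (2.85×10⁻⁹)(8967)·sin81° = 2.524×10⁻⁵ N·m.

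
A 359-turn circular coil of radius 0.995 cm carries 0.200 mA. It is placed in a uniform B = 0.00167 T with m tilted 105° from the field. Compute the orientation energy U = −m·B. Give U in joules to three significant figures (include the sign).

m = NIA = NIπa² = 359·(2.00×10⁻⁴)·π·(0.00995)² = 2.233×10⁻⁵ A·m².
U = −m·B = −mB cosθ.
U = −(2.233×10⁻⁵)(0.00167)·cos105° = 9.652×10⁻⁹ J.

U ≈ 9.65×10⁻⁹ J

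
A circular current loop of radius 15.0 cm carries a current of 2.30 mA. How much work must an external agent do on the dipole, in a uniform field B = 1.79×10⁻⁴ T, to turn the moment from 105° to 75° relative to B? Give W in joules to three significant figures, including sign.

Magnetic moment m = IA = Iπa² = (0.00230)·π·(0.150)² = 1.626×10⁻⁴ A·m².
W_ext = ΔU = −mB cosθ₂ + mB cosθ₁ = mB(cosθ₁ − cosθ₂).
W = (1.626×10⁻⁴)(1.79×10⁻⁴)·(cos105° − cos75°) = (2.911×10⁻⁸)·(-0.5176) = -1.507×10⁻⁸ J.

W ≈ -1.51×10⁻⁸ J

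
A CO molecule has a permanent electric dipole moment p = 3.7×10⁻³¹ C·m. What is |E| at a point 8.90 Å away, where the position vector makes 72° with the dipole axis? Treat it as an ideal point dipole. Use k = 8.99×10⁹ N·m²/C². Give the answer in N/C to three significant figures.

E ≈ 5.35×10⁶ N/C

At angle θ the dipole field magnitude is E = (kp/r³)·√(1 + 3cos²θ).
kp/r³ = (8.99×10⁹)(3.70×10⁻³¹) / (8.90×10⁻¹⁰)³ = 4.718×10⁶ N/C.
√(1 + 3cos²72°) = √(1 + 3·0.0955) = √1.2865 ≈ 1.1342.
E ≈ 4.718×10⁶ × 1.134 = 5.352×10⁶ N/C.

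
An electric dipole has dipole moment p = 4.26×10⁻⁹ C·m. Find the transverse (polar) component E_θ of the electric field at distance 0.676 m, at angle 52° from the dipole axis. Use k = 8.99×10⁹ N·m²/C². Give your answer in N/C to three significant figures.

E_θ ≈ 97.7 N/C

For a dipole, E_θ = (kp sinθ)/r³.
kp/r³ = (8.99×10⁹)(4.26×10⁻⁹)/(0.676)³ = 124.0 N/C.
E_θ = 124.0·sin52° = 97.69 N/C.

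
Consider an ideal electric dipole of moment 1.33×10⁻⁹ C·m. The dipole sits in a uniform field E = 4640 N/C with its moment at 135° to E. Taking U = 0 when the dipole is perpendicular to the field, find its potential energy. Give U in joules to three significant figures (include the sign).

U ≈ 4.36×10⁻⁶ J

U = −p·E = −pE cosθ.
U = −(1.33×10⁻⁹)(4640)·cos135° = 4.364×10⁻⁶ J.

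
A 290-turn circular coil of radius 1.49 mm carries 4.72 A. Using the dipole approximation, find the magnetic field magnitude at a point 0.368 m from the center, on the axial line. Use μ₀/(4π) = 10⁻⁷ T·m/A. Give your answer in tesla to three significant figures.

m = NIA = NIπa² = 290·(4.72)·π·(0.00149)² = 0.009547 A·m².
On axis B = (μ₀/4π)·2m/r³.
B = 2·(10⁻⁷)·(0.009547) / (0.368)³ = 3.831×10⁻⁸ T.

B ≈ 3.83×10⁻⁸ T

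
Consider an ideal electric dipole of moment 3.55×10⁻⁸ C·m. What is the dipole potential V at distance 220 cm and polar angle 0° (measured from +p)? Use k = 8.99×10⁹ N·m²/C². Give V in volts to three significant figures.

The dipole potential is V = kp cosθ / r².
V = (8.99×10⁹)(3.55×10⁻⁸)·cos0° / (2.20)² = 65.94 V.

V ≈ 65.9 V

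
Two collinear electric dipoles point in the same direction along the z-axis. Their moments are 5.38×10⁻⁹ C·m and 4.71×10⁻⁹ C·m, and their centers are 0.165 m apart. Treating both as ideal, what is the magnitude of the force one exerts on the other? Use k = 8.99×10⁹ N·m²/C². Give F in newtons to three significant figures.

F ≈ 0.00184 N

On-axis field of dipole 1 at distance r: E = 2kp₁/r³. Force on dipole 2 is F = p₂·dE/dr (gradient along axis).
dE/dr = −6kp₁/r⁴, so |F| = 6kp₁p₂/r⁴ (attractive for aligned moments).
F = 6(8.99×10⁹)(5.38×10⁻⁹)(4.71×10⁻⁹)/(0.165)⁴ = 0.001844 N.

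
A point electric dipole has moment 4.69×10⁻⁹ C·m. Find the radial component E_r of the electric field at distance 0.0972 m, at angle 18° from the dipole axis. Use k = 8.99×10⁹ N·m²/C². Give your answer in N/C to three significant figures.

E_r ≈ 8.73×10⁴ N/C

For a dipole, E_r = (2kp cosθ)/r³.
kp/r³ = (8.99×10⁹)(4.69×10⁻⁹)/(0.0972)³ = 4.591×10⁴ N/C.
E_r = 2·4.591×10⁴·cos18° = 8.733×10⁴ N/C.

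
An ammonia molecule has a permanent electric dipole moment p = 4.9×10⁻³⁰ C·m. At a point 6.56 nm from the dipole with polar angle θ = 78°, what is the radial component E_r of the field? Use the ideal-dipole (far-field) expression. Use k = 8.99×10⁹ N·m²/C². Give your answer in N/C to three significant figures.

E_r ≈ 6.49×10⁴ N/C

For a dipole, E_r = (2kp cosθ)/r³.
kp/r³ = (8.99×10⁹)(4.90×10⁻³⁰)/(6.56×10⁻⁹)³ = 1.560×10⁵ N/C.
E_r = 2·1.560×10⁵·cos78° = 6.489×10⁴ N/C.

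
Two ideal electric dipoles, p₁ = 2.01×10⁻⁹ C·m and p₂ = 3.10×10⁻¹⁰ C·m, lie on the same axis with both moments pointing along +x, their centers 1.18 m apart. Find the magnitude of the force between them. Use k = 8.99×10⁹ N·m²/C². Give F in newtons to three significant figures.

F ≈ 1.73×10⁻⁸ N

On-axis field of dipole 1 at distance r: E = 2kp₁/r³. Force on dipole 2 is F = p₂·dE/dr (gradient along axis).
dE/dr = −6kp₁/r⁴, so |F| = 6kp₁p₂/r⁴ (attractive for aligned moments).
F = 6(8.99×10⁹)(2.01×10⁻⁹)(3.10×10⁻¹⁰)/(1.18)⁴ = 1.734×10⁻⁸ N.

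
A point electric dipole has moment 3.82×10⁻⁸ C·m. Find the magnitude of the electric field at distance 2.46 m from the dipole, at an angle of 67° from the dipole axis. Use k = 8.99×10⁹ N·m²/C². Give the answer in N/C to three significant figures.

At angle θ the dipole field magnitude is E = (kp/r³)·√(1 + 3cos²θ).
kp/r³ = (8.99×10⁹)(3.82×10⁻⁸) / (2.46)³ = 23.07 N/C.
√(1 + 3cos²67°) = √(1 + 3·0.1527) = √1.4580 ≈ 1.2075.
E ≈ 23.07 × 1.207 = 27.85 N/C.

E ≈ 27.9 N/C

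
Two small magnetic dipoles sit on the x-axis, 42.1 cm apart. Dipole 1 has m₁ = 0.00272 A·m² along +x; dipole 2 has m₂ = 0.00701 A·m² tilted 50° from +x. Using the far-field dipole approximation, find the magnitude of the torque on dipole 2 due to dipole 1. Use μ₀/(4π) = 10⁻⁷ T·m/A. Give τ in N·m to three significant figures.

Dipole B is on the axis of dipole A, so B₁ there is axial: B₁ = (μ₀/4π)·2m₁/r³ along +x.
B₁ = 2(10⁻⁷)(0.00272)/(0.421)³ = 7.290×10⁻⁹ T.
τ = m₂ B₁ sinθ.
τ = (0.00701)(7.290×10⁻⁹)·sin50° = 3.915×10⁻¹¹ N·m.

τ ≈ 3.91×10⁻¹¹ N·m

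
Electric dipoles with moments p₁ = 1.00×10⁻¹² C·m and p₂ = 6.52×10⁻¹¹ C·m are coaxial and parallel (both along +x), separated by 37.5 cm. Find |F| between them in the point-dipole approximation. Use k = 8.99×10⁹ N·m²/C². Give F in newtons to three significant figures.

On-axis field of dipole 1 at distance r: E = 2kp₁/r³. Force on dipole 2 is F = p₂·dE/dr (gradient along axis).
dE/dr = −6kp₁/r⁴, so |F| = 6kp₁p₂/r⁴ (attractive for aligned moments).
F = 6(8.99×10⁹)(1.00×10⁻¹²)(6.52×10⁻¹¹)/(0.375)⁴ = 1.778×10⁻¹⁰ N.

F ≈ 1.78×10⁻¹⁰ N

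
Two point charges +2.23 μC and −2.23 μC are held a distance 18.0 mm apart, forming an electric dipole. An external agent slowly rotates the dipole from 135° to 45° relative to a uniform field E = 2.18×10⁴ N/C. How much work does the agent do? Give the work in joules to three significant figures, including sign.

Dipole moment p = qd = (2.23×10⁻⁶ C)(0.0180 m) = 4.014×10⁻⁸ C·m.
W_ext = ΔU = U(θ₂) − U(θ₁) = −pE cosθ₂ − (−pE cosθ₁) = pE(cosθ₁ − cosθ₂).
W = (4.014×10⁻⁸)(2.18×10⁴)·(cos135° − cos45°) = (8.751×10⁻⁴)·(-1.4142) = -0.001238 J.

W ≈ -0.00124 J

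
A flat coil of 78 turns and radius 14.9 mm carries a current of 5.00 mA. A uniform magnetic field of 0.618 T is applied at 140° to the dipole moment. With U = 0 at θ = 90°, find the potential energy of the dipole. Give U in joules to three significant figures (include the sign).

U ≈ 1.29×10⁻⁴ J

m = NIA = NIπa² = 78·(0.00500)·π·(0.0149)² = 2.72×10⁻⁴ A·m².
U = −m·B = −mB cosθ.
U = −(2.72×10⁻⁴)(0.618)·cos140° = 1.288×10⁻⁴ J.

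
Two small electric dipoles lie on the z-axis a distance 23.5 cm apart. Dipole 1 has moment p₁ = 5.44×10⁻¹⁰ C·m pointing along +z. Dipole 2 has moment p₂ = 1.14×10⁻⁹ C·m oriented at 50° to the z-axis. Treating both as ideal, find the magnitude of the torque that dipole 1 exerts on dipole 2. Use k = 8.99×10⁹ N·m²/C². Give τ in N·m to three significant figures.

The second dipole sits on the axis of the first, so the field there is axial: E₁ = 2kp₁/r³ along +z.
E₁ = 2(8.99×10⁹)(5.44×10⁻¹⁰)/(0.235)³ = 753.7 N/C.
Torque on the second dipole: τ = p₂ E₁ sinθ.
τ = (1.14×10⁻⁹)(753.7)·sin50° = 6.582×10⁻⁷ N·m.

τ ≈ 6.58×10⁻⁷ N·m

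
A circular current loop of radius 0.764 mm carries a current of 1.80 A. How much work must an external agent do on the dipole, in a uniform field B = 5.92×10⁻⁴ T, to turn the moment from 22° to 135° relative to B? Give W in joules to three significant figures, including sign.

Magnetic moment m = IA = Iπa² = (1.80)·π·(7.64×10⁻⁴)² = 3.301×10⁻⁶ A·m².
W_ext = ΔU = −mB cosθ₂ + mB cosθ₁ = mB(cosθ₁ − cosθ₂).
W = (3.301×10⁻⁶)(5.92×10⁻⁴)·(cos22° − cos135°) = (1.954×10⁻⁹)·(+1.6343) = 3.194×10⁻⁹ J.

W ≈ 3.19×10⁻⁹ J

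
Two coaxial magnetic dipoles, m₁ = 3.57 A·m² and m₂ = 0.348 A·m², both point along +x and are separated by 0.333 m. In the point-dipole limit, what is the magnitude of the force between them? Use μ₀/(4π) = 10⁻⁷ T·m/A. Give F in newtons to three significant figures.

On-axis B of dipole 1: B = (μ₀/4π)·2m₁/r³. Force on dipole 2: F = m₂·dB/dr.
dB/dr = −(μ₀/4π)·6m₁/r⁴, so |F| = (μ₀/4π)·6m₁m₂/r⁴.
F = 6(10⁻⁷)(3.57)(0.348)/(0.333)⁴ = 6.062×10⁻⁵ N.

F ≈ 6.06×10⁻⁵ N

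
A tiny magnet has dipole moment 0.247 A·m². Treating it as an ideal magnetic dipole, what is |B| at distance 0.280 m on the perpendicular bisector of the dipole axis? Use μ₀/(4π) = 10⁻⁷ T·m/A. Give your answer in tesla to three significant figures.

In the equatorial plane B = (μ₀/4π)·m/r³ (half the axial value).
B = (10⁻⁷)·(0.247) / (0.280)³ = 1.125×10⁻⁶ T.

B ≈ 1.13×10⁻⁶ T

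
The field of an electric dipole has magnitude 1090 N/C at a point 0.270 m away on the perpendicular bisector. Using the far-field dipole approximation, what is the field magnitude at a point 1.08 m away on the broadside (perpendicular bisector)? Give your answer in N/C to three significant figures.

E ≈ 17.0 N/C

Dipole fields scale as 1/r³ in the far field; the geometry is the same at both points.
E₂ = E₁ · (r₁/r₂)³ = 1090 · (0.270/1.08)³.
(r₁/r₂)³ = (0.25)³ = 0.01562.
E₂ ≈ 17.03 N/C.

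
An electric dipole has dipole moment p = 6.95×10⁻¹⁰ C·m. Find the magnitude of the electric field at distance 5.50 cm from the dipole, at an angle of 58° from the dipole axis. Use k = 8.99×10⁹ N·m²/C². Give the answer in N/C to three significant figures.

At angle θ the dipole field magnitude is E = (kp/r³)·√(1 + 3cos²θ).
kp/r³ = (8.99×10⁹)(6.95×10⁻¹⁰) / (0.0550)³ = 3.755×10⁴ N/C.
√(1 + 3cos²58°) = √(1 + 3·0.2808) = √1.8424 ≈ 1.3574.
E ≈ 3.755×10⁴ × 1.357 = 5.097×10⁴ N/C.

E ≈ 5.10×10⁴ N/C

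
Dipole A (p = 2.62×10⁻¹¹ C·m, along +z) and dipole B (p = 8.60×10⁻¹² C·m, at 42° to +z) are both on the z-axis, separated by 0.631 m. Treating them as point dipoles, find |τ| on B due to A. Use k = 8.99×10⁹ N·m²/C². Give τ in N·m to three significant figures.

τ ≈ 1.08×10⁻¹¹ N·m

The second dipole sits on the axis of the first, so the field there is axial: E₁ = 2kp₁/r³ along +z.
E₁ = 2(8.99×10⁹)(2.62×10⁻¹¹)/(0.631)³ = 1.875 N/C.
Torque on the second dipole: τ = p₂ E₁ sinθ.
τ = (8.60×10⁻¹²)(1.875)·sin42° = 1.079×10⁻¹¹ N·m.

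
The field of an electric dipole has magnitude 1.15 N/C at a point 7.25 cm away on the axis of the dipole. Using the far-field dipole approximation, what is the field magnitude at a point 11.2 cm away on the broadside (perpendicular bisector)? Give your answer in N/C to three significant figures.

E ≈ 0.156 N/C

Dipole fields scale as 1/r³ in the far field.
The axial field is twice the equatorial field at the same r, so the geometry factor is 1/2.
E₂ = E₁ · (1/2) · (r₁/r₂)³ = 1.15 · 0.5 · (7.25/11.2)³.
(r₁/r₂)³ = (0.6473)³ = 0.2712.
E₂ ≈ 0.1560 N/C.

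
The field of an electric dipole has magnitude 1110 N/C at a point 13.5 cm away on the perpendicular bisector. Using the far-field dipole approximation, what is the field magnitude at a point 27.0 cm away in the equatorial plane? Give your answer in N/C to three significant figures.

Dipole fields scale as 1/r³ in the far field; the geometry is the same at both points.
E₂ = E₁ · (r₁/r₂)³ = 1110 · (13.5/27.0)³.
(r₁/r₂)³ = (0.5)³ = 0.125.
E₂ ≈ 138.8 N/C.

E ≈ 139 N/C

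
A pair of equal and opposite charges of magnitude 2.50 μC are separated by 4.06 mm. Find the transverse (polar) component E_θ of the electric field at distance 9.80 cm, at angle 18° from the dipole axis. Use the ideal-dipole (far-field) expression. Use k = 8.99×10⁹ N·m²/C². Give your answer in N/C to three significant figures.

Dipole moment p = qd = (2.50×10⁻⁶ C)(0.00406 m) = 1.015×10⁻⁸ C·m.
For a dipole, E_θ = (kp sinθ)/r³.
kp/r³ = (8.99×10⁹)(1.015×10⁻⁸)/(0.0980)³ = 9.695×10⁴ N/C.
E_θ = 9.695×10⁴·sin18° = 2.996×10⁴ N/C.

E_θ ≈ 3.00×10⁴ N/C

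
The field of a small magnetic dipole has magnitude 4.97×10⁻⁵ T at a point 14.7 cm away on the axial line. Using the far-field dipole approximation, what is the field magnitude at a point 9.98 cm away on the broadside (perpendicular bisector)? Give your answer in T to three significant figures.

Dipole fields scale as 1/r³ in the far field.
The axial field is twice the equatorial field at the same r, so the geometry factor is 1/2.
B₂ = B₁ · (1/2) · (r₁/r₂)³ = 4.97×10⁻⁵ · 0.5 · (14.7/9.98)³.
(r₁/r₂)³ = (1.473)³ = 3.196.
B₂ ≈ 7.941×10⁻⁵ T.

B ≈ 7.94×10⁻⁵ T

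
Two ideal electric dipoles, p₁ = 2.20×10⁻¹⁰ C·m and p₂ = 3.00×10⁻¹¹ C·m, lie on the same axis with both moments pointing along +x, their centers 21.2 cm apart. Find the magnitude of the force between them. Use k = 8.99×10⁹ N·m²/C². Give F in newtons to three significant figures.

F ≈ 1.76×10⁻⁷ N

On-axis field of dipole 1 at distance r: E = 2kp₁/r³. Force on dipole 2 is F = p₂·dE/dr (gradient along axis).
dE/dr = −6kp₁/r⁴, so |F| = 6kp₁p₂/r⁴ (attractive for aligned moments).
F = 6(8.99×10⁹)(2.20×10⁻¹⁰)(3.00×10⁻¹¹)/(0.212)⁴ = 1.762×10⁻⁷ N.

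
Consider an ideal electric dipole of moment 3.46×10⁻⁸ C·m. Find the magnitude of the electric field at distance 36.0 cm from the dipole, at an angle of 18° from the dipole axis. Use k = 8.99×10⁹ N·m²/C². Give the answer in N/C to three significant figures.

At angle θ the dipole field magnitude is E = (kp/r³)·√(1 + 3cos²θ).
kp/r³ = (8.99×10⁹)(3.46×10⁻⁸) / (0.360)³ = 6667 N/C.
√(1 + 3cos²18°) = √(1 + 3·0.9045) = √3.7135 ≈ 1.9271.
E ≈ 6667 × 1.927 = 1.285×10⁴ N/C.

E ≈ 1.28×10⁴ N/C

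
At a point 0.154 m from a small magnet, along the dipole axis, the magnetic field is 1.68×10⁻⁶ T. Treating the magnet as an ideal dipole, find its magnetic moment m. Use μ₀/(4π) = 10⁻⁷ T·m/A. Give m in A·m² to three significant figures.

m ≈ 0.0307 A·m²

On axis B = (μ₀/4π)·2m/r³, so m = Br³·4π/(μ₀·2).
m = (1.68×10⁻⁶)·(0.154)³ / (2·10⁻⁷) = 0.03068 A·m².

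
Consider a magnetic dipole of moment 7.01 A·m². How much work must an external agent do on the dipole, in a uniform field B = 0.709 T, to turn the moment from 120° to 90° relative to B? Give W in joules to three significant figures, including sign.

W_ext = ΔU = −mB cosθ₂ + mB cosθ₁ = mB(cosθ₁ − cosθ₂).
W = (7.01)(0.709)·(cos120° − cos90°) = (4.970)·(-0.5000) = -2.485 J.

W ≈ -2.49 J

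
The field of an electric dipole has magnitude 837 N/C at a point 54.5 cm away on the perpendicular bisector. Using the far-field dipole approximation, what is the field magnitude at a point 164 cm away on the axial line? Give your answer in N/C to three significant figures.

Dipole fields scale as 1/r³ in the far field.
The axial field is twice the equatorial field at the same r, so the geometry factor is 2/1.
E₂ = E₁ · (2/1) · (r₁/r₂)³ = 837 · 2 · (54.5/164)³.
(r₁/r₂)³ = (0.3323)³ = 0.0367.
E₂ ≈ 61.43 N/C.

E ≈ 61.4 N/C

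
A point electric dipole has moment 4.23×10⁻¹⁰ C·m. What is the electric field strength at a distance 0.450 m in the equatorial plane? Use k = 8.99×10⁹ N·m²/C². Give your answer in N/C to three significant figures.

On the perpendicular bisector E = kp/r³ (half the axial value at the same distance).
E = (8.99×10⁹)(4.23×10⁻¹⁰) / (0.450)³ = 41.73 N/C.

E ≈ 41.7 N/C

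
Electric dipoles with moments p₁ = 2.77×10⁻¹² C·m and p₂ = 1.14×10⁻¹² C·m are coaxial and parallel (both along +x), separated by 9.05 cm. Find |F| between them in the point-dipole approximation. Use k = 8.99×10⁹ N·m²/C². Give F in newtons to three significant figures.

F ≈ 2.54×10⁻⁹ N

On-axis field of dipole 1 at distance r: E = 2kp₁/r³. Force on dipole 2 is F = p₂·dE/dr (gradient along axis).
dE/dr = −6kp₁/r⁴, so |F| = 6kp₁p₂/r⁴ (attractive for aligned moments).
F = 6(8.99×10⁹)(2.77×10⁻¹²)(1.14×10⁻¹²)/(0.0905)⁴ = 2.539×10⁻⁹ N.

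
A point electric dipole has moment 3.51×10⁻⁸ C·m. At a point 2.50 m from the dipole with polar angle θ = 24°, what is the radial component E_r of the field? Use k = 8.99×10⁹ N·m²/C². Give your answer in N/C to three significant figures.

E_r ≈ 36.9 N/C

For a dipole, E_r = (2kp cosθ)/r³.
kp/r³ = (8.99×10⁹)(3.51×10⁻⁸)/(2.50)³ = 20.20 N/C.
E_r = 2·20.20·cos24° = 36.90 N/C.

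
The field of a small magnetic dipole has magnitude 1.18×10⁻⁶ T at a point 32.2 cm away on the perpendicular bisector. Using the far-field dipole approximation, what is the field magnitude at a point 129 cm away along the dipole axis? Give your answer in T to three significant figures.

B ≈ 3.67×10⁻⁸ T

Dipole fields scale as 1/r³ in the far field.
The axial field is twice the equatorial field at the same r, so the geometry factor is 2/1.
B₂ = B₁ · (2/1) · (r₁/r₂)³ = 1.18×10⁻⁶ · 2 · (32.2/129)³.
(r₁/r₂)³ = (0.2496)³ = 0.01555.
B₂ ≈ 3.670×10⁻⁸ T.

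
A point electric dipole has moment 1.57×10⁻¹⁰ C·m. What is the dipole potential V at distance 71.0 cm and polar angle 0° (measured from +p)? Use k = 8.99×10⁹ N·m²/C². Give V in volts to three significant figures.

The dipole potential is V = kp cosθ / r².
V = (8.99×10⁹)(1.57×10⁻¹⁰)·cos0° / (0.710)² = 2.800 V.

V ≈ 2.80 V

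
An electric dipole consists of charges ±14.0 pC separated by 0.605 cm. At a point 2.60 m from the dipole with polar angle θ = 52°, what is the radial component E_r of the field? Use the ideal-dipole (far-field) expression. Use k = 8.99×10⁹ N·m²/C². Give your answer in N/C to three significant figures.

Dipole moment p = qd = (1.40×10⁻¹¹ C)(0.00605 m) = 8.47×10⁻¹⁴ C·m.
For a dipole, E_r = (2kp cosθ)/r³.
kp/r³ = (8.99×10⁹)(8.47×10⁻¹⁴)/(2.60)³ = 4.332×10⁻⁵ N/C.
E_r = 2·4.332×10⁻⁵·cos52° = 5.335×10⁻⁵ N/C.

E_r ≈ 5.33×10⁻⁵ N/C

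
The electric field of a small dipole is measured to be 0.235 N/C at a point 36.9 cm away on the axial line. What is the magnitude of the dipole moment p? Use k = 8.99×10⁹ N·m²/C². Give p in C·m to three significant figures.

On axis E = 2kp/r³, so p = Er³/(2k).
p = (0.235)·(0.369)³ / (2·8.99×10⁹) = 6.567×10⁻¹³ C·m.

p ≈ 6.57×10⁻¹³ C·m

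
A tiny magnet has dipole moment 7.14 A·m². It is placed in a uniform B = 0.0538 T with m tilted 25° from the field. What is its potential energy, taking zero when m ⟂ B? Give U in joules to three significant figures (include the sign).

U = −m·B = −mB cosθ.
U = −(7.14)(0.0538)·cos25° = -0.3481 J.

U ≈ -0.348 J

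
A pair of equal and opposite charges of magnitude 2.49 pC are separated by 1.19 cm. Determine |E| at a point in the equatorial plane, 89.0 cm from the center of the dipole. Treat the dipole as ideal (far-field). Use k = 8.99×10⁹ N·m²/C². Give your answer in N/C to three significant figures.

E ≈ 3.78×10⁻⁴ N/C

Dipole moment p = qd = (2.49×10⁻¹² C)(0.0119 m) = 2.963×10⁻¹⁴ C·m.
In the equatorial plane E = kp/r³.
E = (8.99×10⁹)(2.963×10⁻¹⁴) / (0.890)³ = 3.779×10⁻⁴ N/C.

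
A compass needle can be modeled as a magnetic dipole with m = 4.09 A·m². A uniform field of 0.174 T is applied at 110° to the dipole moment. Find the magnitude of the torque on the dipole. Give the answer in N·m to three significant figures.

Torque on a magnetic dipole: τ = mB sinθ.
τ = (4.09)(0.174)·sin110° = 0.6687 N·m.

τ ≈ 0.669 N·m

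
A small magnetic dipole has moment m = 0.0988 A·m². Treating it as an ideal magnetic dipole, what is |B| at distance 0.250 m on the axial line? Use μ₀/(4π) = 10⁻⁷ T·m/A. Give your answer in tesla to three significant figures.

On axis B = (μ₀/4π)·2m/r³.
B = 2·(10⁻⁷)·(0.0988) / (0.250)³ = 1.265×10⁻⁶ T.

B ≈ 1.26×10⁻⁶ T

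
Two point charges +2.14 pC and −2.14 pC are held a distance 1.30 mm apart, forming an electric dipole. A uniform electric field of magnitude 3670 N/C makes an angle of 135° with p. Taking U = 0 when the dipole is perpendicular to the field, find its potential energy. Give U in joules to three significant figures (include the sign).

Dipole moment p = qd = (2.14×10⁻¹² C)(0.00130 m) = 2.782×10⁻¹⁵ C·m.
U = −p·E = −pE cosθ.
U = −(2.782×10⁻¹⁵)(3670)·cos135° = 7.220×10⁻¹² J.

U ≈ 7.22×10⁻¹² J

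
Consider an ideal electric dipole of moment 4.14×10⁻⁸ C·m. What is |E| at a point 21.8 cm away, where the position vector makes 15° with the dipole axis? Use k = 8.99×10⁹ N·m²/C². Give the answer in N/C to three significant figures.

E ≈ 7.00×10⁴ N/C

At angle θ the dipole field magnitude is E = (kp/r³)·√(1 + 3cos²θ).
kp/r³ = (8.99×10⁹)(4.14×10⁻⁸) / (0.218)³ = 3.592×10⁴ N/C.
√(1 + 3cos²15°) = √(1 + 3·0.9330) = √3.7990 ≈ 1.9491.
E ≈ 3.592×10⁴ × 1.949 = 7.002×10⁴ N/C.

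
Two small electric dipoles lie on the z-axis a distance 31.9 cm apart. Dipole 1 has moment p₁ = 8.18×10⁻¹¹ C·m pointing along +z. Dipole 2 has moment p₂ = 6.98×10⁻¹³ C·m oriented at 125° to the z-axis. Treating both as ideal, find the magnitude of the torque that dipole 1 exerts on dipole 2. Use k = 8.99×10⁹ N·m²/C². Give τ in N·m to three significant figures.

τ ≈ 2.59×10⁻¹¹ N·m

The second dipole sits on the axis of the first, so the field there is axial: E₁ = 2kp₁/r³ along +z.
E₁ = 2(8.99×10⁹)(8.18×10⁻¹¹)/(0.319)³ = 45.31 N/C.
Torque on the second dipole: τ = p₂ E₁ sinθ.
τ = (6.98×10⁻¹³)(45.31)·sin125° = 2.591×10⁻¹¹ N·m.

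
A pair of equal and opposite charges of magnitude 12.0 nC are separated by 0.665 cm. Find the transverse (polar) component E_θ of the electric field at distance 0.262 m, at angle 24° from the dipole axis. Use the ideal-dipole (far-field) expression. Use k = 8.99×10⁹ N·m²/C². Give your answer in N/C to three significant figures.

E_θ ≈ 16.2 N/C

Dipole moment p = qd = (1.20×10⁻⁸ C)(0.00665 m) = 7.98×10⁻¹¹ C·m.
For a dipole, E_θ = (kp sinθ)/r³.
kp/r³ = (8.99×10⁹)(7.98×10⁻¹¹)/(0.262)³ = 39.89 N/C.
E_θ = 39.89·sin24° = 16.22 N/C.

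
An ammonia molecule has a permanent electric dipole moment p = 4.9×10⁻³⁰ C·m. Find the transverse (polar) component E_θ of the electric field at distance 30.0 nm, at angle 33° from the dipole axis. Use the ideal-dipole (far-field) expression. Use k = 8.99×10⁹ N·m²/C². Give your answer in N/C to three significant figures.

E_θ ≈ 889 N/C

For a dipole, E_θ = (kp sinθ)/r³.
kp/r³ = (8.99×10⁹)(4.90×10⁻³⁰)/(3.00×10⁻⁸)³ = 1632 N/C.
E_θ = 1632·sin33° = 888.6 N/C.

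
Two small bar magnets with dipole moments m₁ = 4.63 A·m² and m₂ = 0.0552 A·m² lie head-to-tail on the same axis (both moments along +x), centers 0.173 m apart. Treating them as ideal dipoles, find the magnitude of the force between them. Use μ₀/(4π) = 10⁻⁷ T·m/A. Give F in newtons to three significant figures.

F ≈ 1.71×10⁻⁴ N

On-axis B of dipole 1: B = (μ₀/4π)·2m₁/r³. Force on dipole 2: F = m₂·dB/dr.
dB/dr = −(μ₀/4π)·6m₁/r⁴, so |F| = (μ₀/4π)·6m₁m₂/r⁴.
F = 6(10⁻⁷)(4.63)(0.0552)/(0.173)⁴ = 1.712×10⁻⁴ N.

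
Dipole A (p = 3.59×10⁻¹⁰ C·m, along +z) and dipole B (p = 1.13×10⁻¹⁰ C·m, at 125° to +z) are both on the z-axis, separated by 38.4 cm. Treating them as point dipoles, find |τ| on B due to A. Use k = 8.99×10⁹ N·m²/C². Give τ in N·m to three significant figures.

τ ≈ 1.06×10⁻⁸ N·m

The second dipole sits on the axis of the first, so the field there is axial: E₁ = 2kp₁/r³ along +z.
E₁ = 2(8.99×10⁹)(3.59×10⁻¹⁰)/(0.384)³ = 114.0 N/C.
Torque on the second dipole: τ = p₂ E₁ sinθ.
τ = (1.13×10⁻¹⁰)(114.0)·sin125° = 1.055×10⁻⁸ N·m.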